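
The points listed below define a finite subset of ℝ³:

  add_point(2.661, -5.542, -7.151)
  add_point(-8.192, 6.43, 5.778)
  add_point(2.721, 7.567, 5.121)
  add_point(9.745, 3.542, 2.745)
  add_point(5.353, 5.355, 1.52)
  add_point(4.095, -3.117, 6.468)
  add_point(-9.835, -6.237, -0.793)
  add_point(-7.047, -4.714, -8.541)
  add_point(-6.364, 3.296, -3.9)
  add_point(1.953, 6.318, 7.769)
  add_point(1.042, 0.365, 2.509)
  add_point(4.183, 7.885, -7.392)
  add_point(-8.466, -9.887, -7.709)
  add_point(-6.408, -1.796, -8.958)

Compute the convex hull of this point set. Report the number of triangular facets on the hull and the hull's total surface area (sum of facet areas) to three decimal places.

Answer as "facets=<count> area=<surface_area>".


facets=20 area=951.349

12 of the 14 inputs are extreme points: [0, 1, 2, 3, 5, 6, 7, 8, 9, 11, 12, 13].

Per-facet area ½‖(b−a)×(c−a)‖:
  f1: (p0, p11, p3) → 79.2644
  f2: (p5, p0, p3) → 64.6757
  f3: (p5, p9, p3) → 40.2611
  f4: (p5, p1, p6) → 100.9921
  f5: (p5, p1, p9) → 49.4455
  f6: (p13, p0, p11) → 64.8438
  f7: (p13, p1, p6) → 71.0286
  f8: (p2, p1, p11) → 68.1643
  f9: (p2, p1, p9) → 15.6021
  f10: (p2, p11, p3) → 49.5114
  f11: (p2, p9, p3) → 12.3270
  f12: (p12, p13, p6) → 32.2667
  f13: (p12, p5, p6) → 59.9114
  f14: (p12, p5, p0) → 81.3880
  f15: (p8, p1, p11) → 59.0307
  f16: (p8, p13, p11) → 43.0270
  f17: (p8, p13, p1) → 18.0295
  f18: (p7, p13, p0) → 14.7552
  f19: (p7, p12, p0) → 26.3849
  f20: (p7, p12, p13) → 0.4400
Σ area = 951.349

Euler: V−E+F = 12−30+20 = 2.


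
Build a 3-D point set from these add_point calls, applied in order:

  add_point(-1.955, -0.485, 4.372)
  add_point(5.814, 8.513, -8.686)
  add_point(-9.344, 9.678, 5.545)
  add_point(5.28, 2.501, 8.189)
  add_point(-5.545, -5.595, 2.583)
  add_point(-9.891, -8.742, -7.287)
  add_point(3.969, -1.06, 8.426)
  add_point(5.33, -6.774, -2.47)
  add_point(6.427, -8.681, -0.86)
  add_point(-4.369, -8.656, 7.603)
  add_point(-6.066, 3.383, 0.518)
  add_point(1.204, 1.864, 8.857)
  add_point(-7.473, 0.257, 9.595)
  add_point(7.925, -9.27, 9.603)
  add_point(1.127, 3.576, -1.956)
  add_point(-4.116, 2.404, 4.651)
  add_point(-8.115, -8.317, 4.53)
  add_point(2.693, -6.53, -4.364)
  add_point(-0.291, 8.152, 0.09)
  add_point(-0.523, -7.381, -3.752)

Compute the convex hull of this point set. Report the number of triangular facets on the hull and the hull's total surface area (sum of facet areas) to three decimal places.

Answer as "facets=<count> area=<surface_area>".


Extreme-point indices: [1, 2, 3, 5, 7, 8, 9, 11, 12, 13, 16, 17, 18] — 13 of 20 on the boundary.

Area of each hull facet:
  f1: (p1, p2, p5) → 212.3308
  f2: (p16, p2, p5) → 107.6534
  f3: (p8, p13, p5) → 80.7301
  f4: (p8, p1, p13) → 88.6005
  f5: (p3, p1, p13) → 98.3662
  f6: (p12, p16, p2) → 42.8134
  f7: (p17, p1, p5) → 100.2098
  f8: (p17, p8, p5) → 25.2291
  f9: (p18, p1, p2) → 25.1188
  f10: (p18, p3, p2) → 60.0841
  f11: (p18, p3, p1) → 57.4041
  f12: (p9, p12, p13) → 56.7850
  f13: (p9, p12, p16) → 23.0340
  f14: (p9, p13, p5) → 86.1615
  f15: (p9, p16, p5) → 19.6160
  f16: (p11, p3, p2) → 21.9053
  f17: (p11, p12, p2) → 46.1441
  f18: (p11, p3, p13) → 25.3557
  f19: (p11, p12, p13) → 54.1224
  f20: (p7, p8, p1) → 11.5492
  f21: (p7, p17, p1) → 25.9178
  f22: (p7, p17, p8) → 3.0712
Σ area = 1272.203

Euler characteristic 13−33+22 = 2 ✓

facets=22 area=1272.203


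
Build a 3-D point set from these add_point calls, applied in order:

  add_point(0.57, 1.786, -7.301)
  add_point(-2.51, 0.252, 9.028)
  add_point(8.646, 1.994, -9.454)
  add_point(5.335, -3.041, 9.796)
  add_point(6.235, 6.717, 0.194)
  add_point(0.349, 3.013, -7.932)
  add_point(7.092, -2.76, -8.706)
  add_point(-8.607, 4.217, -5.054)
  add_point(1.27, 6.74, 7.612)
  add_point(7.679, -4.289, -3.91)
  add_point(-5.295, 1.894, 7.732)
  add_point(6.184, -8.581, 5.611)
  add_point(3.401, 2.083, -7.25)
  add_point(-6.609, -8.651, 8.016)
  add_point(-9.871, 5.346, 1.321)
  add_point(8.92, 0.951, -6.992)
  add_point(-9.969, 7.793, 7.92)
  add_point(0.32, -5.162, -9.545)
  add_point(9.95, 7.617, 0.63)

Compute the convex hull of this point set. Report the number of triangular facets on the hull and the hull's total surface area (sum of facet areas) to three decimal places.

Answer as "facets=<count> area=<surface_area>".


Hull vertices (15/19): indices [1, 2, 3, 5, 6, 7, 8, 9, 11, 13, 14, 15, 16, 17, 18].

Per-facet area ½‖(b−a)×(c−a)‖:
  f1: (p7, p18, p16) → 129.7668
  f2: (p7, p17, p13) → 119.9624
  f3: (p8, p18, p16) → 39.2562
  f4: (p8, p3, p16) → 54.4410
  f5: (p8, p3, p18) → 60.1510
  f6: (p1, p13, p16) → 49.4620
  f7: (p1, p3, p16) → 17.3947
  f8: (p1, p3, p13) → 42.0484
  f9: (p11, p3, p18) → 51.0618
  f10: (p11, p17, p13) → 106.3742
  f11: (p11, p3, p13) → 44.3531
  f12: (p14, p13, p16) → 55.5924
  f13: (p14, p7, p16) → 5.8062
  f14: (p14, p7, p13) → 51.0404
  f15: (p5, p7, p17) → 38.8672
  f16: (p5, p2, p17) → 35.0055
  f17: (p5, p7, p18) → 58.4742
  f18: (p5, p2, p18) → 49.0956
  f19: (p15, p2, p18) → 12.2688
  f20: (p6, p11, p17) → 55.8517
  f21: (p6, p2, p17) → 14.8668
  f22: (p6, p15, p2) → 6.0028
  f23: (p9, p6, p11) → 7.4532
  f24: (p9, p6, p15) → 11.2014
  f25: (p9, p11, p18) → 68.0425
  f26: (p9, p15, p18) → 30.9280
Σ area = 1214.768

Euler: V−E+F = 15−39+26 = 2.

facets=26 area=1214.768


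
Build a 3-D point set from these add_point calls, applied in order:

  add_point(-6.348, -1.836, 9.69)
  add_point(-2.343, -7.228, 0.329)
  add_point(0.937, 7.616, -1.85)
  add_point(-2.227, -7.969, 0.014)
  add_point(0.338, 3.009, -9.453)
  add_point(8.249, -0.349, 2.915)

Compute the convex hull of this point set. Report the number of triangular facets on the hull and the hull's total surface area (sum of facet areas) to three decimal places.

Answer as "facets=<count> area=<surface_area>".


Hull vertices (5/6): indices [0, 2, 3, 4, 5].

Area of each hull facet:
  f1: (p2, p5, p0) → 90.2009
  f2: (p3, p5, p0) → 79.2464
  f3: (p4, p2, p0) → 71.2247
  f4: (p4, p3, p0) → 87.9038
  f5: (p4, p2, p5) → 52.6030
  f6: (p4, p3, p5) → 88.4491
Σ area = 469.628

Euler: V−E+F = 5−9+6 = 2.

facets=6 area=469.628


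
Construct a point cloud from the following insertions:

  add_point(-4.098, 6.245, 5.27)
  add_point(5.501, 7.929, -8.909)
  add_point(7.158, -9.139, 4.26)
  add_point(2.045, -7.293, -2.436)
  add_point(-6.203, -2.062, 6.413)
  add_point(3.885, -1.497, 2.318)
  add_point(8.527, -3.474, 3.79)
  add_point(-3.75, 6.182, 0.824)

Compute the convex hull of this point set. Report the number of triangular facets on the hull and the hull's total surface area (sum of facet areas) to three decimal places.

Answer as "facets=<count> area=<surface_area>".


facets=10 area=594.224

Extreme-point indices: [0, 1, 2, 3, 4, 6, 7] — 7 of 8 on the boundary.

Facet areas (half cross-product norm):
  f1: (p2, p6, p4) → 43.4210
  f2: (p2, p1, p6) → 38.2734
  f3: (p0, p6, p4) → 64.0009
  f4: (p0, p1, p6) → 122.4399
  f5: (p3, p2, p4) → 56.7136
  f6: (p3, p2, p1) → 67.7309
  f7: (p7, p0, p4) → 19.0972
  f8: (p7, p0, p1) → 19.3402
  f9: (p7, p3, p4) → 66.2766
  f10: (p7, p3, p1) → 96.9303
Σ area = 594.224

Euler: V−E+F = 7−15+10 = 2.


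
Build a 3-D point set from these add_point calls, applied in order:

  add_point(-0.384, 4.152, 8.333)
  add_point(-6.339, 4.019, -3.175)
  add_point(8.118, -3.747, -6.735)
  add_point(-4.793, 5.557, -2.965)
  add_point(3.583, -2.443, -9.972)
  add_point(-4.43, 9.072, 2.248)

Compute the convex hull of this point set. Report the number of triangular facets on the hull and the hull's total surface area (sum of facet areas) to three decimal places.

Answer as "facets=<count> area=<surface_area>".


Extreme-point indices: [0, 1, 2, 3, 4, 5] — 6 of 6 on the boundary.

Area of each hull facet:
  f1: (p0, p5, p1) → 32.7677
  f2: (p0, p5, p2) → 83.2639
  f3: (p4, p5, p2) → 52.9028
  f4: (p4, p0, p1) → 87.8917
  f5: (p4, p0, p2) → 54.4163
  f6: (p3, p5, p1) → 5.9265
  f7: (p3, p4, p1) → 14.8230
  f8: (p3, p4, p5) → 29.4657
Σ area = 361.458

Euler: V−E+F = 6−12+8 = 2.

facets=8 area=361.458


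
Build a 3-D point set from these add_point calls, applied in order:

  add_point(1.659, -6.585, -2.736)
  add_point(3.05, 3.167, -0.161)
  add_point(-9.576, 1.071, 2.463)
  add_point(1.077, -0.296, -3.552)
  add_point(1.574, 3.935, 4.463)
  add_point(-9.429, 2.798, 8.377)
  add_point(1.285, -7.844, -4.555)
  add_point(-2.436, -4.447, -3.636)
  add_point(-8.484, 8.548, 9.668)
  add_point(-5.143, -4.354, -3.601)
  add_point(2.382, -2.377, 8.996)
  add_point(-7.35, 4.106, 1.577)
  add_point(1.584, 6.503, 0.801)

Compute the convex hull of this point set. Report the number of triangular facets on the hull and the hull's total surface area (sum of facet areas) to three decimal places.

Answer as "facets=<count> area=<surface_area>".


facets=20 area=570.179

Points on the hull: [0, 1, 2, 3, 4, 5, 6, 8, 9, 10, 11, 12] (12 of 13).

Per-facet area ½‖(b−a)×(c−a)‖:
  f1: (p3, p6, p1) → 13.6045
  f2: (p5, p8, p2) → 16.1205
  f3: (p5, p10, p8) → 37.4841
  f4: (p5, p10, p6) → 94.5224
  f5: (p0, p6, p1) → 7.3521
  f6: (p0, p10, p1) → 52.2929
  f7: (p0, p10, p6) → 3.8898
  f8: (p4, p10, p1) → 17.6886
  f9: (p4, p10, p8) → 47.2802
  f10: (p9, p3, p6) → 24.1706
  f11: (p9, p5, p2) → 17.8420
  f12: (p9, p5, p6) → 43.3035
  f13: (p12, p3, p1) → 7.8550
  f14: (p12, p4, p1) → 8.0443
  f15: (p12, p4, p8) → 27.1014
  f16: (p11, p9, p3) → 36.2640
  f17: (p11, p12, p3) → 36.5152
  f18: (p11, p9, p2) → 17.9034
  f19: (p11, p8, p2) → 17.8792
  f20: (p11, p12, p8) → 43.0651
Σ area = 570.179

Check V−E+F: 12 − 30 + 20 = 2.


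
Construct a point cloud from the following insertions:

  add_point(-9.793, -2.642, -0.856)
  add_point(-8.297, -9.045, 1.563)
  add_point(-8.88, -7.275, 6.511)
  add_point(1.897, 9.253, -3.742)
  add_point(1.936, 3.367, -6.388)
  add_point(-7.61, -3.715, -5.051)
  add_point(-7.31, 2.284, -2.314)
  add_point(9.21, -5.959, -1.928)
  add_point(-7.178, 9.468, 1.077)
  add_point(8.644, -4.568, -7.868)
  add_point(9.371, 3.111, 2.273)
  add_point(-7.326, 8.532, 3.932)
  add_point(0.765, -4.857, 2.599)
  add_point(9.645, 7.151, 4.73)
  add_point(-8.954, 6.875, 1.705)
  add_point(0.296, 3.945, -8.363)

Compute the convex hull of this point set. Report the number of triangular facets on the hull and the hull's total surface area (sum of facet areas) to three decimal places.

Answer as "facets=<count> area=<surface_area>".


facets=20 area=1033.706

Points on the hull: [0, 1, 2, 3, 5, 7, 8, 9, 11, 13, 14, 15] (12 of 16).

Triangle areas on the boundary:
  f1: (p2, p7, p13) → 146.3161
  f2: (p3, p8, p13) → 58.0783
  f3: (p3, p15, p8) → 36.8215
  f4: (p5, p15, p8) → 72.2508
  f5: (p9, p7, p13) → 43.7557
  f6: (p9, p3, p13) → 89.9883
  f7: (p9, p3, p15) → 40.4532
  f8: (p9, p5, p15) → 68.5896
  f9: (p11, p8, p13) → 25.6328
  f10: (p11, p2, p13) → 137.1381
  f11: (p1, p9, p5) → 69.2436
  f12: (p1, p2, p0) → 18.5218
  f13: (p1, p5, p0) → 16.9875
  f14: (p1, p2, p7) → 46.6111
  f15: (p1, p9, p7) → 54.9814
  f16: (p14, p11, p8) → 4.2678
  f17: (p14, p5, p0) → 21.9937
  f18: (p14, p5, p8) → 17.3604
  f19: (p14, p2, p0) → 41.5124
  f20: (p14, p11, p2) → 23.2019
Σ area = 1033.706

Euler characteristic 12−30+20 = 2 ✓


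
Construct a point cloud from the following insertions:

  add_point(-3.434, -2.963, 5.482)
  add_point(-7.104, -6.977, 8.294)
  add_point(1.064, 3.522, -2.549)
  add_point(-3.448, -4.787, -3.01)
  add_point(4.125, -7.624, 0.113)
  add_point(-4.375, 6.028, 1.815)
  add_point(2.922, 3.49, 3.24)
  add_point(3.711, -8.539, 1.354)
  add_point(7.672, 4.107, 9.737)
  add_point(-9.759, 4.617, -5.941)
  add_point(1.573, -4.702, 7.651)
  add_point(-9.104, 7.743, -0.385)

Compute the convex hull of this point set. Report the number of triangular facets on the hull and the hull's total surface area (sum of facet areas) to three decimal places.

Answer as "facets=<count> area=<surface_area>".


Extreme-point indices: [1, 2, 3, 4, 7, 8, 9, 10, 11] — 9 of 12 on the boundary.

Facet areas (half cross-product norm):
  f1: (p1, p11, p9) → 55.1011
  f2: (p1, p11, p8) → 147.4346
  f3: (p2, p11, p9) → 34.7341
  f4: (p2, p11, p8) → 75.9739
  f5: (p3, p1, p9) → 68.9806
  f6: (p3, p1, p7) → 53.2197
  f7: (p3, p2, p9) → 49.8236
  f8: (p10, p7, p8) → 38.3221
  f9: (p10, p1, p8) → 33.5676
  f10: (p10, p1, p7) → 33.8197
  f11: (p4, p7, p8) → 12.4379
  f12: (p4, p2, p8) → 79.4887
  f13: (p4, p3, p7) → 6.7158
  f14: (p4, p3, p2) → 40.5879
Σ area = 730.207

Check V−E+F: 9 − 21 + 14 = 2.

facets=14 area=730.207


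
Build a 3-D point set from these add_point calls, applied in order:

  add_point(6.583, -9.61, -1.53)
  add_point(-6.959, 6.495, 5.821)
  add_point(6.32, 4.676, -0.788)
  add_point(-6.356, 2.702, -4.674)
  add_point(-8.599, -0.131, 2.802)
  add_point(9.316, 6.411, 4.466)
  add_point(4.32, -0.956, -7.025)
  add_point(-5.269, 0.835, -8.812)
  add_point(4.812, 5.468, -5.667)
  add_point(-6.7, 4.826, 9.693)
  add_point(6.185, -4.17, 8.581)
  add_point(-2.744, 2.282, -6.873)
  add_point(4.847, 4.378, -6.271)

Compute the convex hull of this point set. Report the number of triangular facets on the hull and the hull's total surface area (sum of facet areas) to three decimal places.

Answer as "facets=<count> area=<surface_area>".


11 of the 13 inputs are extreme points: [0, 1, 3, 4, 5, 6, 7, 8, 9, 10, 12].

Area of each hull facet:
  f1: (p7, p0, p4) → 101.7433
  f2: (p10, p0, p4) → 92.8352
  f3: (p10, p0, p5) → 67.2479
  f4: (p3, p7, p4) → 13.3570
  f5: (p12, p0, p5) → 86.4767
  f6: (p9, p10, p4) → 67.0946
  f7: (p9, p10, p5) → 89.2963
  f8: (p6, p7, p0) → 46.4440
  f9: (p6, p12, p0) → 19.7623
  f10: (p6, p12, p7) → 26.7932
  f11: (p8, p3, p7) → 26.3776
  f12: (p8, p12, p7) → 6.3866
  f13: (p8, p12, p5) → 5.9920
  f14: (p1, p9, p5) → 34.4921
  f15: (p1, p8, p5) → 85.8698
  f16: (p1, p8, p3) → 64.4433
  f17: (p1, p3, p4) → 30.9875
  f18: (p1, p9, p4) → 15.7559
Σ area = 881.355

Euler: V−E+F = 11−27+18 = 2.

facets=18 area=881.355


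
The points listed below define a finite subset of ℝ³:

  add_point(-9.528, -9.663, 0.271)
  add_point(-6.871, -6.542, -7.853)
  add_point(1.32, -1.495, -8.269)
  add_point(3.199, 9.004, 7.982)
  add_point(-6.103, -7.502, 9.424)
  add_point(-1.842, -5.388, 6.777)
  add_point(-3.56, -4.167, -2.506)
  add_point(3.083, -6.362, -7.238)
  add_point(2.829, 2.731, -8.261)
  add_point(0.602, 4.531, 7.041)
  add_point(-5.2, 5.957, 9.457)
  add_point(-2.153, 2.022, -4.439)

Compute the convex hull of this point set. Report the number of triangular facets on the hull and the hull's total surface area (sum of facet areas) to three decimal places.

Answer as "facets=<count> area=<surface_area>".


Points on the hull: [0, 1, 2, 3, 4, 5, 7, 8, 10, 11] (10 of 12).

Per-facet area ½‖(b−a)×(c−a)‖:
  f1: (p4, p10, p0) → 65.5240
  f2: (p4, p10, p3) → 56.0463
  f3: (p1, p10, p0) → 84.4585
  f4: (p7, p4, p0) → 74.7219
  f5: (p7, p1, p0) → 44.0266
  f6: (p7, p1, p2) → 24.8607
  f7: (p11, p1, p10) → 68.7573
  f8: (p5, p4, p3) → 33.7657
  f9: (p5, p7, p3) → 113.8219
  f10: (p5, p7, p4) → 29.2763
  f11: (p8, p1, p2) → 13.5340
  f12: (p8, p11, p1) → 31.6609
  f13: (p8, p7, p3) → 77.1201
  f14: (p8, p7, p2) → 7.7554
  f15: (p8, p10, p3) → 78.8517
  f16: (p8, p11, p10) → 33.2011
Σ area = 837.382

Euler characteristic 10−24+16 = 2 ✓

facets=16 area=837.382


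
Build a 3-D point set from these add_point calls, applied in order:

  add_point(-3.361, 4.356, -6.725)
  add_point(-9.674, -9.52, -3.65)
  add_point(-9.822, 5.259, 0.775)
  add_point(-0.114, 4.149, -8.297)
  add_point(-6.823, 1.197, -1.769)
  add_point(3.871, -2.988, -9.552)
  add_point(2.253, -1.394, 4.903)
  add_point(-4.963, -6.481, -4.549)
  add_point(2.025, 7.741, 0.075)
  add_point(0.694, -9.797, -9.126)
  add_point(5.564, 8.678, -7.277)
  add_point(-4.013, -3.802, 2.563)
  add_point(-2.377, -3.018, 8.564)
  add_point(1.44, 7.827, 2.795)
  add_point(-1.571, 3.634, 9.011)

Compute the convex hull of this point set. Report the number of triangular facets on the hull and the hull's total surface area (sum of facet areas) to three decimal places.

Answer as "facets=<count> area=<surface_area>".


Points on the hull: [0, 1, 2, 3, 5, 6, 9, 10, 12, 13, 14] (11 of 15).

Per-facet area ½‖(b−a)×(c−a)‖:
  f1: (p12, p14, p2) → 39.5229
  f2: (p0, p10, p2) → 39.9813
  f3: (p13, p10, p2) → 62.4254
  f4: (p13, p14, p2) → 44.5689
  f5: (p6, p12, p14) → 19.5180
  f6: (p6, p13, p10) → 50.1990
  f7: (p6, p13, p14) → 29.3767
  f8: (p6, p12, p9) → 47.9150
  f9: (p3, p0, p10) → 10.6030
  f10: (p3, p0, p9) → 25.0527
  f11: (p1, p0, p9) → 82.3330
  f12: (p1, p12, p9) → 91.6687
  f13: (p1, p0, p2) → 72.9103
  f14: (p1, p12, p2) → 94.9024
  f15: (p5, p3, p10) → 29.8264
  f16: (p5, p3, p9) → 25.5945
  f17: (p5, p6, p10) → 84.3874
  f18: (p5, p6, p9) → 55.0595
Σ area = 905.845

Euler characteristic 11−27+18 = 2 ✓

facets=18 area=905.845


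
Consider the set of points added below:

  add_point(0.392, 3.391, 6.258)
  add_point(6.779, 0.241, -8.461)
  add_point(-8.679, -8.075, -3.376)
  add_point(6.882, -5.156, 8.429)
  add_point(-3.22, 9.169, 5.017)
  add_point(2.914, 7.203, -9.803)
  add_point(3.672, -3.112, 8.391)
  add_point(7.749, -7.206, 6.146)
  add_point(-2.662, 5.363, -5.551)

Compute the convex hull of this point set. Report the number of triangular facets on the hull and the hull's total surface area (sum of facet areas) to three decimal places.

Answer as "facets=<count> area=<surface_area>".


facets=12 area=802.574

Extreme-point indices: [1, 2, 3, 4, 5, 6, 7, 8] — 8 of 9 on the boundary.

Triangle areas on the boundary:
  f1: (p1, p7, p2) → 137.2940
  f2: (p1, p5, p2) → 73.7437
  f3: (p6, p4, p2) → 124.6114
  f4: (p8, p4, p2) → 82.7677
  f5: (p8, p5, p2) → 42.0789
  f6: (p8, p5, p4) → 35.2236
  f7: (p3, p6, p4) → 14.0969
  f8: (p3, p5, p4) → 142.9217
  f9: (p3, p7, p2) → 29.9460
  f10: (p3, p6, p2) → 30.3093
  f11: (p3, p1, p7) → 24.7248
  f12: (p3, p1, p5) → 64.8561
Σ area = 802.574

Euler: V−E+F = 8−18+12 = 2.


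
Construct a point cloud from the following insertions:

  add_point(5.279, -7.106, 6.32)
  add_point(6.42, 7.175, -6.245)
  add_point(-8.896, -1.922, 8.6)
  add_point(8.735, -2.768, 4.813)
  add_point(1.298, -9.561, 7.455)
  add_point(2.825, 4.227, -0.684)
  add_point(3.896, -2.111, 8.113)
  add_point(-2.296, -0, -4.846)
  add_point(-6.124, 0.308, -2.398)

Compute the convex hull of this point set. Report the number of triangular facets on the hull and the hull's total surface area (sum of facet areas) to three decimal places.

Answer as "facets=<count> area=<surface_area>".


facets=14 area=586.992

Hull vertices (9/9): indices [0, 1, 2, 3, 4, 5, 6, 7, 8].

Triangle areas on the boundary:
  f1: (p6, p1, p3) → 43.3483
  f2: (p6, p4, p2) → 48.1716
  f3: (p8, p4, p2) → 72.9548
  f4: (p8, p7, p4) → 35.7859
  f5: (p8, p1, p2) → 72.0511
  f6: (p8, p7, p1) → 19.2891
  f7: (p5, p1, p2) → 17.4145
  f8: (p5, p6, p2) → 69.5413
  f9: (p5, p6, p1) → 23.3027
  f10: (p0, p6, p3) → 14.0739
  f11: (p0, p6, p4) → 12.9847
  f12: (p0, p7, p4) → 36.6975
  f13: (p0, p1, p3) → 34.6382
  f14: (p0, p7, p1) → 86.7379
Σ area = 586.992

Euler characteristic 9−21+14 = 2 ✓


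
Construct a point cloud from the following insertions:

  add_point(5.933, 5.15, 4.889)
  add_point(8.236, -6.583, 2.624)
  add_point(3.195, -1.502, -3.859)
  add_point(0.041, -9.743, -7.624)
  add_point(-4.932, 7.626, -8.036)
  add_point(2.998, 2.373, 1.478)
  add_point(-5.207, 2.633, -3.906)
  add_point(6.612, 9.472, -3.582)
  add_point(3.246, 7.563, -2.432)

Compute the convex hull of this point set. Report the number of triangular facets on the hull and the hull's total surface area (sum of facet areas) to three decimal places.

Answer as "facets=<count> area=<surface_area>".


Hull vertices (6/9): indices [0, 1, 3, 4, 6, 7].

Area of each hull facet:
  f1: (p3, p1, p6) → 92.5565
  f2: (p3, p7, p1) → 115.9383
  f3: (p0, p1, p6) → 86.8999
  f4: (p0, p7, p1) → 56.0452
  f5: (p4, p3, p6) → 39.2362
  f6: (p4, p3, p7) → 112.2214
  f7: (p4, p0, p6) → 45.5847
  f8: (p4, p0, p7) → 58.6224
Σ area = 607.105

Euler: V−E+F = 6−12+8 = 2.

facets=8 area=607.105


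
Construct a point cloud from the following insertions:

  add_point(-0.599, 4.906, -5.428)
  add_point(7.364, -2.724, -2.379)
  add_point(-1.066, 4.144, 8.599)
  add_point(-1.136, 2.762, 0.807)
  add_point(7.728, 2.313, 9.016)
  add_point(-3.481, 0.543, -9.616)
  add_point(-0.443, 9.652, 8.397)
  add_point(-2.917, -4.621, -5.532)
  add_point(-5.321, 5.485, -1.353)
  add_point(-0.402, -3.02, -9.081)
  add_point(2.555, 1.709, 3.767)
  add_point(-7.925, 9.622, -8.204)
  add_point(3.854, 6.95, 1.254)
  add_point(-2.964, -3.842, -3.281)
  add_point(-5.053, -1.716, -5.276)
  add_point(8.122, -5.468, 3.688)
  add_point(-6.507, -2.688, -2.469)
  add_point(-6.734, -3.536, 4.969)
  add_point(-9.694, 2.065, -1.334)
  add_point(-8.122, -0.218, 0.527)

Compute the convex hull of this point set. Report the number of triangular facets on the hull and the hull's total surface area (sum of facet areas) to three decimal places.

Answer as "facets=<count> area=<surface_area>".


facets=24 area=923.530

Hull vertices (14/20): indices [0, 1, 2, 4, 5, 6, 7, 9, 11, 12, 15, 16, 17, 18].

Facet areas (half cross-product norm):
  f1: (p11, p6, p18) → 79.8513
  f2: (p11, p5, p18) → 46.3294
  f3: (p17, p6, p18) → 64.9176
  f4: (p4, p17, p15) → 69.5922
  f5: (p4, p1, p15) → 31.1735
  f6: (p7, p17, p15) → 76.2706
  f7: (p0, p11, p5) → 30.0203
  f8: (p2, p17, p6) → 17.1362
  f9: (p2, p4, p6) → 24.8286
  f10: (p2, p4, p17) → 41.9572
  f11: (p9, p1, p15) → 25.6819
  f12: (p9, p7, p15) → 33.2410
  f13: (p9, p7, p5) → 10.9834
  f14: (p9, p0, p5) → 15.7199
  f15: (p9, p0, p1) → 42.9694
  f16: (p16, p17, p18) → 21.6961
  f17: (p16, p7, p17) → 15.6257
  f18: (p16, p5, p18) → 24.4938
  f19: (p16, p7, p5) → 16.8471
  f20: (p12, p4, p1) → 51.4998
  f21: (p12, p0, p1) → 42.9233
  f22: (p12, p4, p6) → 41.0482
  f23: (p12, p11, p6) → 67.0382
  f24: (p12, p0, p11) → 31.6856
Σ area = 923.530

Euler: V−E+F = 14−36+24 = 2.


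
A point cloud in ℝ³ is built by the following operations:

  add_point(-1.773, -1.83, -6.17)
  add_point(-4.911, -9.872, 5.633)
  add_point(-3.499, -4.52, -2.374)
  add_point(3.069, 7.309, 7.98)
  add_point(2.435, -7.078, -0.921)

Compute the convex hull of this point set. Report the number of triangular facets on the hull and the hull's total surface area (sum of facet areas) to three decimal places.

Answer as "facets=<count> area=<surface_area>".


facets=6 area=329.885

5 of the 5 inputs are extreme points: [0, 1, 2, 3, 4].

Triangle areas on the boundary:
  f1: (p2, p3, p1) → 82.7593
  f2: (p2, p0, p3) → 42.2285
  f3: (p4, p3, p1) → 86.3627
  f4: (p4, p0, p3) → 71.0350
  f5: (p4, p2, p1) → 31.1015
  f6: (p4, p2, p0) → 16.3980
Σ area = 329.885

Euler characteristic 5−9+6 = 2 ✓


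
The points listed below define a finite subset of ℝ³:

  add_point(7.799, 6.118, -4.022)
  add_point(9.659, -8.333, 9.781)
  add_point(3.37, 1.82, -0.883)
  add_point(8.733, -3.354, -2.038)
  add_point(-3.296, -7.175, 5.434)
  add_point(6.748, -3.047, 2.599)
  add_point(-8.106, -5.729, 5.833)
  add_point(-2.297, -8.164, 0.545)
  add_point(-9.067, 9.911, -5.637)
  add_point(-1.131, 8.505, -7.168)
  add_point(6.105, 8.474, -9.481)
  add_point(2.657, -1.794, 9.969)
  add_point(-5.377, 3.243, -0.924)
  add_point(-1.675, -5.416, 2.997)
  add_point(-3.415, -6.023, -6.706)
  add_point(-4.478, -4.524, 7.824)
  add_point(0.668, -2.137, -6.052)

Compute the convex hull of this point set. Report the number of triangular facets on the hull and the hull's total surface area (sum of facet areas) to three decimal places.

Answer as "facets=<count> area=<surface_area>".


facets=18 area=1062.902

11 of the 17 inputs are extreme points: [0, 1, 3, 4, 6, 7, 8, 10, 11, 14, 15].

Area of each hull facet:
  f1: (p14, p10, p8) → 120.6011
  f2: (p0, p10, p8) → 48.4152
  f3: (p0, p11, p8) → 145.5053
  f4: (p0, p11, p1) → 80.5886
  f5: (p3, p14, p1) → 81.1741
  f6: (p3, p14, p10) → 92.8102
  f7: (p3, p0, p1) → 51.2840
  f8: (p3, p0, p10) → 24.5298
  f9: (p6, p14, p8) → 111.2109
  f10: (p15, p11, p1) → 34.5548
  f11: (p15, p6, p1) → 19.3248
  f12: (p15, p11, p8) → 79.6252
  f13: (p15, p6, p8) → 41.6831
  f14: (p7, p14, p1) → 41.2965
  f15: (p7, p6, p14) → 28.4660
  f16: (p4, p6, p1) → 14.9905
  f17: (p4, p7, p1) → 34.6973
  f18: (p4, p7, p6) → 12.1444
Σ area = 1062.902

Euler characteristic 11−27+18 = 2 ✓


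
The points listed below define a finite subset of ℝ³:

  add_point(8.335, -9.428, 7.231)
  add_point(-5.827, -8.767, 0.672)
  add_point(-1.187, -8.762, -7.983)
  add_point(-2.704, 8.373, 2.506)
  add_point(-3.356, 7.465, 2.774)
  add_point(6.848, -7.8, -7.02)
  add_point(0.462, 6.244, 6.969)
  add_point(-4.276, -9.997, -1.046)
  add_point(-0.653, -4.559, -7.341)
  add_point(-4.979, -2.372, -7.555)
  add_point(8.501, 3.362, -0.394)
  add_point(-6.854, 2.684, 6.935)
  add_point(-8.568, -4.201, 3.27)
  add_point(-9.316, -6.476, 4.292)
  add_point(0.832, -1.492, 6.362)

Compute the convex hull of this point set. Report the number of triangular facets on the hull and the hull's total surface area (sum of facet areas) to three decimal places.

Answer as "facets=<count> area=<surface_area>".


facets=20 area=955.683

12 of the 15 inputs are extreme points: [0, 2, 3, 4, 5, 6, 7, 9, 10, 11, 12, 13].

Per-facet area ½‖(b−a)×(c−a)‖:
  f1: (p6, p0, p10) → 83.3212
  f2: (p7, p0, p13) → 60.8367
  f3: (p7, p2, p13) → 19.9737
  f4: (p7, p2, p0) → 57.3847
  f5: (p5, p0, p10) → 85.7485
  f6: (p5, p2, p0) → 57.5106
  f7: (p3, p6, p10) → 33.0970
  f8: (p9, p3, p10) → 89.4166
  f9: (p9, p5, p10) → 83.1249
  f10: (p9, p5, p2) → 27.8717
  f11: (p9, p2, p13) → 49.3140
  f12: (p9, p12, p13) → 12.0802
  f13: (p11, p3, p6) → 22.5532
  f14: (p11, p0, p13) → 88.4643
  f15: (p11, p6, p0) → 71.3506
  f16: (p11, p12, p13) → 8.0331
  f17: (p11, p9, p12) → 44.9159
  f18: (p4, p9, p3) → 7.4190
  f19: (p4, p11, p3) → 1.5322
  f20: (p4, p11, p9) → 51.7350
Σ area = 955.683

Euler: V−E+F = 12−30+20 = 2.


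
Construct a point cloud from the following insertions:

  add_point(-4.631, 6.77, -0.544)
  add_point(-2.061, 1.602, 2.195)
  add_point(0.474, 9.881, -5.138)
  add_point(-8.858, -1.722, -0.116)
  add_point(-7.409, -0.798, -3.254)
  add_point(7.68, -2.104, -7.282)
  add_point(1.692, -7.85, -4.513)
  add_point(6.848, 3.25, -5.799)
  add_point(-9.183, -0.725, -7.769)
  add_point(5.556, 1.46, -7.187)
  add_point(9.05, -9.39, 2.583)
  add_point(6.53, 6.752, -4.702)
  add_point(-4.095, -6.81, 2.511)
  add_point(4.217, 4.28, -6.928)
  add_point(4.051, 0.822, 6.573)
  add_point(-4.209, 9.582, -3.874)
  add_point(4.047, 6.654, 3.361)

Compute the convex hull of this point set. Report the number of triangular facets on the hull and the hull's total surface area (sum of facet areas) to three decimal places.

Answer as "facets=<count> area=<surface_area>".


Hull vertices (14/17): indices [0, 2, 3, 5, 6, 8, 9, 10, 11, 12, 13, 14, 15, 16].

Triangle areas on the boundary:
  f1: (p12, p14, p10) → 66.3958
  f2: (p6, p5, p8) → 58.1360
  f3: (p6, p5, p10) → 44.5457
  f4: (p6, p12, p8) → 56.6101
  f5: (p6, p12, p10) → 47.2619
  f6: (p13, p2, p8) → 48.8629
  f7: (p16, p0, p14) → 30.9808
  f8: (p16, p14, p10) → 32.5954
  f9: (p3, p12, p14) → 43.9164
  f10: (p3, p0, p14) → 59.7267
  f11: (p3, p12, p8) → 25.4748
  f12: (p9, p5, p8) → 28.6310
  f13: (p9, p13, p8) → 22.3697
  f14: (p9, p13, p5) → 0.7229
  f15: (p15, p16, p2) → 23.6018
  f16: (p15, p16, p0) → 20.2679
  f17: (p15, p2, p8) → 27.3470
  f18: (p15, p3, p8) → 45.4779
  f19: (p15, p3, p0) → 15.7723
  f20: (p11, p13, p5) → 14.0952
  f21: (p11, p5, p10) → 53.6328
  f22: (p11, p16, p10) → 70.4555
  f23: (p11, p13, p2) → 13.3551
  f24: (p11, p16, p2) → 28.2644
Σ area = 878.500

Check V−E+F: 14 − 36 + 24 = 2.

facets=24 area=878.500


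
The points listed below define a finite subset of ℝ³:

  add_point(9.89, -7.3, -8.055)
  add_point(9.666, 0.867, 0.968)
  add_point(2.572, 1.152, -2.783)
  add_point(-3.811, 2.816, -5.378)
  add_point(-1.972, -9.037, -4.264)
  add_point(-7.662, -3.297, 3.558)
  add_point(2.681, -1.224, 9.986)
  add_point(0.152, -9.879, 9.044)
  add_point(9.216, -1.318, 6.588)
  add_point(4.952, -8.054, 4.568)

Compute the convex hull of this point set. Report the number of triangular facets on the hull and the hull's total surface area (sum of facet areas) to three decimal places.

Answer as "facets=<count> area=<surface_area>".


Hull vertices (9/10): indices [0, 1, 3, 4, 5, 6, 7, 8, 9].

Facet areas (half cross-product norm):
  f1: (p6, p3, p5) → 70.9328
  f2: (p7, p6, p5) → 50.0664
  f3: (p4, p3, p5) → 58.0693
  f4: (p4, p3, p0) → 75.7188
  f5: (p4, p7, p5) → 62.1801
  f6: (p4, p7, p0) → 83.8312
  f7: (p1, p3, p0) → 89.4036
  f8: (p1, p6, p3) → 85.5506
  f9: (p8, p1, p0) → 32.9027
  f10: (p8, p7, p6) → 32.7998
  f11: (p8, p1, p6) → 19.4115
  f12: (p9, p7, p0) → 21.7773
  f13: (p9, p8, p0) → 55.8220
  f14: (p9, p8, p7) → 25.3775
Σ area = 763.844

Euler: V−E+F = 9−21+14 = 2.

facets=14 area=763.844


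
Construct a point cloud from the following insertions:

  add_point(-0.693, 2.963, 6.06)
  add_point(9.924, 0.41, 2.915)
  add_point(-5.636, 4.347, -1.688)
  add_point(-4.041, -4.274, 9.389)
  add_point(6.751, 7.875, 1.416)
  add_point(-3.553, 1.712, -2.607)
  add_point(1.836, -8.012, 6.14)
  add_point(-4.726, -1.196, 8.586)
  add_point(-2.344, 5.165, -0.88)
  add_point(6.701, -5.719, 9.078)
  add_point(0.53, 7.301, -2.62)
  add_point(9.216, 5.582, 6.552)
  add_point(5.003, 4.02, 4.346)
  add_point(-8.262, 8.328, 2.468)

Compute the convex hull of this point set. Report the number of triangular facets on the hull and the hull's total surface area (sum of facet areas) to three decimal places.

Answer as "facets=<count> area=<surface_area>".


Hull vertices (11/14): indices [1, 2, 3, 4, 5, 6, 7, 9, 10, 11, 13].

Facet areas (half cross-product norm):
  f1: (p5, p6, p1) → 78.9626
  f2: (p5, p10, p1) → 44.6385
  f3: (p3, p5, p6) → 50.6254
  f4: (p9, p6, p1) → 27.8045
  f5: (p9, p11, p1) → 29.2809
  f6: (p9, p3, p6) → 22.9605
  f7: (p9, p3, p11) → 63.9886
  f8: (p4, p10, p1) → 28.7297
  f9: (p4, p11, p1) → 19.3701
  f10: (p4, p10, p13) → 34.0575
  f11: (p4, p11, p13) → 43.2550
  f12: (p2, p10, p13) → 21.4265
  f13: (p2, p5, p10) → 11.6447
  f14: (p2, p3, p13) → 44.5232
  f15: (p2, p3, p5) → 23.2839
  f16: (p7, p11, p13) → 91.6696
  f17: (p7, p3, p13) → 6.0395
  f18: (p7, p3, p11) → 24.6006
Σ area = 666.861

Check V−E+F: 11 − 27 + 18 = 2.

facets=18 area=666.861


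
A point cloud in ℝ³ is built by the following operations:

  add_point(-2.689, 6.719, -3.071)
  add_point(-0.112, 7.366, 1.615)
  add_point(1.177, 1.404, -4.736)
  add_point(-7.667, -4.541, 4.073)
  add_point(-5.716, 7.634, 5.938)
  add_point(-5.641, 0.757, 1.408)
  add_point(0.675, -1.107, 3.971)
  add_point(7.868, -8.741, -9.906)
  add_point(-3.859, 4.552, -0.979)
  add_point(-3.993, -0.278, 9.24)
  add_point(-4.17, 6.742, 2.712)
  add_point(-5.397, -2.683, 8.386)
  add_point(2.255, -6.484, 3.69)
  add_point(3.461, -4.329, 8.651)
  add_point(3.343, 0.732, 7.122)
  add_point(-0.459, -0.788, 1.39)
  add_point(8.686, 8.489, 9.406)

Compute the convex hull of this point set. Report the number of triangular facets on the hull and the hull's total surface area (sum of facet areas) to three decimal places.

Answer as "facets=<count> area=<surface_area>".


Extreme-point indices: [0, 1, 3, 4, 5, 7, 9, 11, 12, 13, 16] — 11 of 17 on the boundary.

Triangle areas on the boundary:
  f1: (p0, p7, p3) → 137.0998
  f2: (p0, p7, p16) → 169.1237
  f3: (p13, p7, p16) → 133.5945
  f4: (p5, p0, p3) → 4.3479
  f5: (p5, p4, p3) → 22.7900
  f6: (p5, p4, p0) → 31.3944
  f7: (p1, p0, p16) → 10.6677
  f8: (p1, p4, p16) → 41.0989
  f9: (p1, p4, p0) → 18.8403
  f10: (p12, p7, p3) → 67.8369
  f11: (p12, p13, p3) → 27.8799
  f12: (p12, p13, p7) → 25.0235
  f13: (p9, p4, p16) → 63.1801
  f14: (p9, p13, p16) → 58.5611
  f15: (p11, p13, p3) → 21.6762
  f16: (p11, p9, p13) → 12.3850
  f17: (p11, p4, p3) → 27.3840
  f18: (p11, p9, p4) → 10.7084
Σ area = 883.593

Euler: V−E+F = 11−27+18 = 2.

facets=18 area=883.593


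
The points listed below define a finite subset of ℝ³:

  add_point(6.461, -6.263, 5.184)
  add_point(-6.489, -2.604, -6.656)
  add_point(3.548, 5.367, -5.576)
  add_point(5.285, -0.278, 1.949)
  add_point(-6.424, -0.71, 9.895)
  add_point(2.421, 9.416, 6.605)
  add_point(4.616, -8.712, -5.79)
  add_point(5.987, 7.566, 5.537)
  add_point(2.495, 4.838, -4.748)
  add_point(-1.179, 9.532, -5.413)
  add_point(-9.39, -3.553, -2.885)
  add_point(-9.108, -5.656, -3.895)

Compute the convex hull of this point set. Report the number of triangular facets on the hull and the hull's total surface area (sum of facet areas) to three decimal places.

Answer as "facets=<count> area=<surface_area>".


Hull vertices (10/12): indices [0, 1, 2, 4, 5, 6, 7, 9, 10, 11].

Area of each hull facet:
  f1: (p4, p9, p10) → 104.0442
  f2: (p5, p4, p9) → 86.7169
  f3: (p11, p6, p0) → 80.8135
  f4: (p11, p4, p10) → 12.9358
  f5: (p11, p4, p0) → 106.3560
  f6: (p1, p11, p6) → 30.7226
  f7: (p1, p2, p9) → 39.9162
  f8: (p1, p2, p6) → 75.2336
  f9: (p1, p9, p10) → 30.2994
  f10: (p1, p11, p10) → 5.5465
  f11: (p7, p5, p9) → 26.0761
  f12: (p7, p2, p9) → 36.5143
  f13: (p7, p4, p0) → 93.2973
  f14: (p7, p5, p4) → 27.5873
  f15: (p7, p6, p0) → 76.6732
  f16: (p7, p2, p6) → 80.3619
Σ area = 913.095

Euler characteristic 10−24+16 = 2 ✓

facets=16 area=913.095


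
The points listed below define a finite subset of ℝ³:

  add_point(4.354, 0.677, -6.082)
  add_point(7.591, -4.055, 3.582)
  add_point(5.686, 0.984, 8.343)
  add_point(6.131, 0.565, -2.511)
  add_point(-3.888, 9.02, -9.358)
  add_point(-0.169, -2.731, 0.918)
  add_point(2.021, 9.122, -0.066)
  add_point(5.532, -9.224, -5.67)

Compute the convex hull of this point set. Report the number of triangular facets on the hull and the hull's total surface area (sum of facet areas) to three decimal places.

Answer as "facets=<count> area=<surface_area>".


8 of the 8 inputs are extreme points: [0, 1, 2, 3, 4, 5, 6, 7].

Area of each hull facet:
  f1: (p5, p7, p4) → 85.8987
  f2: (p5, p7, p1) → 41.5607
  f3: (p5, p2, p1) → 29.5508
  f4: (p3, p7, p1) → 38.0899
  f5: (p3, p2, p1) → 27.9447
  f6: (p0, p7, p4) → 38.7070
  f7: (p0, p3, p7) → 19.7726
  f8: (p6, p3, p2) → 50.8319
  f9: (p6, p5, p4) → 66.5420
  f10: (p6, p5, p2) → 56.2150
  f11: (p6, p0, p4) → 54.4303
  f12: (p6, p0, p3) → 19.5563
Σ area = 529.100

Euler characteristic 8−18+12 = 2 ✓

facets=12 area=529.100


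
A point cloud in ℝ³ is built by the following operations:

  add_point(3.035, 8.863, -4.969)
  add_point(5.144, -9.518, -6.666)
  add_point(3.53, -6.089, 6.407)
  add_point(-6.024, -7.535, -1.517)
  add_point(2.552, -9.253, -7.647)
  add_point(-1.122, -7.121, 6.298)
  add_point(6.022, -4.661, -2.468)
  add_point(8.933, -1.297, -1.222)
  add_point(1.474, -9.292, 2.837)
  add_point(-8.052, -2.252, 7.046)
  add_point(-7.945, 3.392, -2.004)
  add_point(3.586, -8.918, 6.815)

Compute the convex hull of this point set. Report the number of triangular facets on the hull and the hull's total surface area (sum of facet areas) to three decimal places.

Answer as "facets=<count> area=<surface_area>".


Extreme-point indices: [0, 1, 2, 3, 4, 5, 7, 8, 9, 10, 11] — 11 of 12 on the boundary.

Triangle areas on the boundary:
  f1: (p10, p0, p9) → 60.5266
  f2: (p10, p4, p0) → 105.0560
  f3: (p2, p0, p9) → 111.3654
  f4: (p2, p0, p7) → 60.6597
  f5: (p3, p10, p9) → 49.2224
  f6: (p3, p10, p4) → 57.0697
  f7: (p1, p0, p7) → 61.8522
  f8: (p1, p4, p0) → 25.4969
  f9: (p11, p2, p7) → 12.5903
  f10: (p11, p1, p7) → 61.9362
  f11: (p11, p2, p9) → 16.5347
  f12: (p5, p3, p9) → 37.0236
  f13: (p5, p11, p9) → 6.6145
  f14: (p8, p1, p4) → 14.1837
  f15: (p8, p11, p1) → 17.4101
  f16: (p8, p3, p4) → 42.6532
  f17: (p8, p5, p3) → 21.0143
  f18: (p8, p5, p11) → 9.9476
Σ area = 771.157

Euler: V−E+F = 11−27+18 = 2.

facets=18 area=771.157


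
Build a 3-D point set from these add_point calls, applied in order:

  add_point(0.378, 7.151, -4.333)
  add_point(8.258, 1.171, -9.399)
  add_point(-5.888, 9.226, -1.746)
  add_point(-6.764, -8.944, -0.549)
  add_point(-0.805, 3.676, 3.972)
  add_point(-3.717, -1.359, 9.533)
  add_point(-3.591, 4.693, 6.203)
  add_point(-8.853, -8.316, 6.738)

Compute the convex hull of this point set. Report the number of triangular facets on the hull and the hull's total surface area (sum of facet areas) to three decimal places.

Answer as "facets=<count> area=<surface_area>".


facets=12 area=641.970

8 of the 8 inputs are extreme points: [0, 1, 2, 3, 4, 5, 6, 7].

Area of each hull facet:
  f1: (p5, p1, p7) → 101.5977
  f2: (p3, p1, p7) → 62.2378
  f3: (p3, p2, p7) → 69.3335
  f4: (p3, p2, p1) → 151.6232
  f5: (p6, p2, p7) → 61.1124
  f6: (p6, p5, p7) → 26.5692
  f7: (p0, p2, p1) → 12.2437
  f8: (p0, p6, p2) → 33.4040
  f9: (p4, p5, p1) → 48.8230
  f10: (p4, p6, p5) → 12.7944
  f11: (p4, p0, p1) → 48.0798
  f12: (p4, p0, p6) → 14.1515
Σ area = 641.970

Euler characteristic 8−18+12 = 2 ✓


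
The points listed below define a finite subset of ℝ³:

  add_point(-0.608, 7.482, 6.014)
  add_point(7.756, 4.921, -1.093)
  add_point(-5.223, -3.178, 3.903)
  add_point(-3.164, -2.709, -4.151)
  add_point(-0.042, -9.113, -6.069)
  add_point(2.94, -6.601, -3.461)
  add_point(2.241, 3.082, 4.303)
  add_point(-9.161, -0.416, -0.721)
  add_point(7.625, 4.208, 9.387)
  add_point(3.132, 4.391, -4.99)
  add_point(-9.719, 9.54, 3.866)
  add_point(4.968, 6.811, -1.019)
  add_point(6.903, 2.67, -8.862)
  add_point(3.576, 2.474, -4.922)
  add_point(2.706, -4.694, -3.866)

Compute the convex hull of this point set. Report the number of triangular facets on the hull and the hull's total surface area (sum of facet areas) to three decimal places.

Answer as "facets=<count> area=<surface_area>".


facets=18 area=810.874

Extreme-point indices: [0, 1, 2, 3, 4, 5, 7, 8, 10, 11, 12] — 11 of 15 on the boundary.

Per-facet area ½‖(b−a)×(c−a)‖:
  f1: (p12, p8, p1) → 15.3931
  f2: (p0, p8, p10) → 9.1689
  f3: (p2, p8, p10) → 105.0502
  f4: (p11, p12, p10) → 59.7209
  f5: (p11, p12, p1) → 13.6460
  f6: (p11, p0, p10) → 38.9435
  f7: (p11, p8, p1) → 17.6957
  f8: (p11, p0, p8) → 40.8844
  f9: (p7, p12, p10) → 99.9719
  f10: (p7, p2, p10) → 36.3704
  f11: (p7, p2, p4) → 42.1403
  f12: (p5, p12, p4) → 24.6824
  f13: (p5, p12, p8) → 96.5838
  f14: (p5, p2, p4) → 26.9505
  f15: (p5, p2, p8) → 88.8361
  f16: (p3, p12, p4) → 45.4529
  f17: (p3, p7, p4) → 17.9274
  f18: (p3, p7, p12) → 31.4555
Σ area = 810.874

Euler: V−E+F = 11−27+18 = 2.


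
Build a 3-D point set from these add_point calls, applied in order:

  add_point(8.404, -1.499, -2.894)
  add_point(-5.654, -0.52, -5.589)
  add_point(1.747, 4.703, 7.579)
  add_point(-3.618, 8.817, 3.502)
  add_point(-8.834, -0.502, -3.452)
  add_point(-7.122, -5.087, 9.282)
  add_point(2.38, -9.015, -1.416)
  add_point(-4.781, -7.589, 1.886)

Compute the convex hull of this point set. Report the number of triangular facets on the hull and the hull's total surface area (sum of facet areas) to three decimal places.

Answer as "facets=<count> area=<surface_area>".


Points on the hull: [0, 1, 2, 3, 4, 5, 6, 7] (8 of 8).

Facet areas (half cross-product norm):
  f1: (p5, p3, p4) → 82.5037
  f2: (p1, p3, p4) → 24.4011
  f3: (p1, p3, p0) → 92.0291
  f4: (p1, p6, p4) → 22.2530
  f5: (p1, p6, p0) → 59.5163
  f6: (p2, p3, p0) → 53.9743
  f7: (p2, p5, p3) → 52.5772
  f8: (p2, p6, p0) → 67.4475
  f9: (p2, p6, p5) → 93.4842
  f10: (p7, p5, p4) → 39.2789
  f11: (p7, p6, p4) → 37.5752
  f12: (p7, p6, p5) → 23.7895
Σ area = 648.830

Check V−E+F: 8 − 18 + 12 = 2.

facets=12 area=648.830
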